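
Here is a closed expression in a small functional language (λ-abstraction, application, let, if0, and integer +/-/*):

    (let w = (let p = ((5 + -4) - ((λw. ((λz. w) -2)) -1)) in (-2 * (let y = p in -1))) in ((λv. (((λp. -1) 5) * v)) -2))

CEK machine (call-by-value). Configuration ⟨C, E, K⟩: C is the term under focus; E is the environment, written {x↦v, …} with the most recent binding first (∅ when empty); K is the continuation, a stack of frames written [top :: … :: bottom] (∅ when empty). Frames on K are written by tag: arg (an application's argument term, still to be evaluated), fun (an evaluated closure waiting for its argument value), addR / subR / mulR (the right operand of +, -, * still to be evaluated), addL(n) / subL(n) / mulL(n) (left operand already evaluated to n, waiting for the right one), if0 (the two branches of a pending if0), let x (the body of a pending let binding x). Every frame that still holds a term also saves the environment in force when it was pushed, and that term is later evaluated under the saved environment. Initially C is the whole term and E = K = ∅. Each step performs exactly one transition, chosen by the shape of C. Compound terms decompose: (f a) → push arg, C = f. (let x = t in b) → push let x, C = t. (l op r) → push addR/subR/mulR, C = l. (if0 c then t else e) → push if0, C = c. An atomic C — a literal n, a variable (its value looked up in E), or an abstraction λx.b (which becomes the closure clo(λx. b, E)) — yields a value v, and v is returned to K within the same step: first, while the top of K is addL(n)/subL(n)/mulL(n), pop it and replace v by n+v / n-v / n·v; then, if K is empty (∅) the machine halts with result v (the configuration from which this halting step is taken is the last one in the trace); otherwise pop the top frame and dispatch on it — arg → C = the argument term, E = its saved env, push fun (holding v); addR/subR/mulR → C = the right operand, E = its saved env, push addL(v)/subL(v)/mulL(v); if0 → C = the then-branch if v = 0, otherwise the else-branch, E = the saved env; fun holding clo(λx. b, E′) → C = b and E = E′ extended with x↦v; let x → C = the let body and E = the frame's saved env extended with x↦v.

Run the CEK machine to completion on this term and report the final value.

[0] <C=(let w = (let p = ((5 + -4) - ((λw. ((λz. w) -2)) -1)) in (-2 * (let y = p in -1))) in ((λv. (((λp. -1) 5) * v)) -2)), E=∅, K=∅>
[1] <C=(let p = ((5 + -4) - ((λw. ((λz. w) -2)) -1)) in (-2 * (let y = p in -1))), E=∅, K=[let w]>
[2] <C=((5 + -4) - ((λw. ((λz. w) -2)) -1)), E=∅, K=[let p :: let w]>
[3] <C=(5 + -4), E=∅, K=[subR :: let p :: let w]>
[4] <C=5, E=∅, K=[addR :: subR :: let p :: let w]>
[5] <C=-4, E=∅, K=[addL(5) :: subR :: let p :: let w]>
[6] <C=((λw. ((λz. w) -2)) -1), E=∅, K=[subL(1) :: let p :: let w]>
[7] <C=(λw. ((λz. w) -2)), E=∅, K=[arg :: subL(1) :: let p :: let w]>
[8] <C=-1, E=∅, K=[fun :: subL(1) :: let p :: let w]>
[9] <C=((λz. w) -2), E={w↦-1}, K=[subL(1) :: let p :: let w]>
[10] <C=(λz. w), E={w↦-1}, K=[arg :: subL(1) :: let p :: let w]>
[11] <C=-2, E={w↦-1}, K=[fun :: subL(1) :: let p :: let w]>
[12] <C=w, E={z↦-2, w↦-1}, K=[subL(1) :: let p :: let w]>
[13] <C=(-2 * (let y = p in -1)), E={p↦2}, K=[let w]>
[14] <C=-2, E={p↦2}, K=[mulR :: let w]>
[15] <C=(let y = p in -1), E={p↦2}, K=[mulL(-2) :: let w]>
[16] <C=p, E={p↦2}, K=[let y :: mulL(-2) :: let w]>
[17] <C=-1, E={y↦2, p↦2}, K=[mulL(-2) :: let w]>
[18] <C=((λv. (((λp. -1) 5) * v)) -2), E={w↦2}, K=∅>
[19] <C=(λv. (((λp. -1) 5) * v)), E={w↦2}, K=[arg]>
[20] <C=-2, E={w↦2}, K=[fun]>
[21] <C=(((λp. -1) 5) * v), E={v↦-2, w↦2}, K=∅>
[22] <C=((λp. -1) 5), E={v↦-2, w↦2}, K=[mulR]>
[23] <C=(λp. -1), E={v↦-2, w↦2}, K=[arg :: mulR]>
[24] <C=5, E={v↦-2, w↦2}, K=[fun :: mulR]>
[25] <C=-1, E={p↦5, v↦-2, w↦2}, K=[mulR]>
[26] <C=v, E={v↦-2, w↦2}, K=[mulL(-1)]>
→ final value 2

Answer: 2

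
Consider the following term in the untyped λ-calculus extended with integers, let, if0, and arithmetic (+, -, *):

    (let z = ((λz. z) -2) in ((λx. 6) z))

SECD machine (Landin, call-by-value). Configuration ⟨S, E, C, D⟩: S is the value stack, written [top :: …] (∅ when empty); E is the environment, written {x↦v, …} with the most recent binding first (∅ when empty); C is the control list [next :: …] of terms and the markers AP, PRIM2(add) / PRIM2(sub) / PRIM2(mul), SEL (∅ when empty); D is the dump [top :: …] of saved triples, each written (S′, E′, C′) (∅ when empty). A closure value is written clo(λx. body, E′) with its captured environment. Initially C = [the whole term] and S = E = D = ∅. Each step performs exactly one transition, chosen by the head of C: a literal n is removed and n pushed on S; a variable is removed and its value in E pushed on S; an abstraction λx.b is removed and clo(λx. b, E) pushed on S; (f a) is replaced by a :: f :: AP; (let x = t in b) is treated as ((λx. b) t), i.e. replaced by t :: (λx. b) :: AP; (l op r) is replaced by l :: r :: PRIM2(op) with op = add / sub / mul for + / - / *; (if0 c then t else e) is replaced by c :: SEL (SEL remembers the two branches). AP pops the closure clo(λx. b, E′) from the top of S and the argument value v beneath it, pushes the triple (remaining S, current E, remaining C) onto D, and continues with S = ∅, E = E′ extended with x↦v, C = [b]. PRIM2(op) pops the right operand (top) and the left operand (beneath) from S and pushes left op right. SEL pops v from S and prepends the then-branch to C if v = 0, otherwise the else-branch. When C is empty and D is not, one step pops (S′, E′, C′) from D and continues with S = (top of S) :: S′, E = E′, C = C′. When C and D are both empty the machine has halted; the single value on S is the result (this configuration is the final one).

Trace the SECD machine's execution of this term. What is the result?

Answer: 6

Machine steps:
0. ⟨S=∅; E=∅; C=[(let z = ((λz. z) -2) in ((λx. 6) z))]; D=∅⟩
1. ⟨S=∅; E=∅; C=[((λz. z) -2) :: (λz. ((λx. 6) z)) :: AP]; D=∅⟩
2. ⟨S=∅; E=∅; C=[-2 :: (λz. z) :: AP :: (λz. ((λx. 6) z)) :: AP]; D=∅⟩
3. ⟨S=[-2]; E=∅; C=[(λz. z) :: AP :: (λz. ((λx. 6) z)) :: AP]; D=∅⟩
4. ⟨S=[clo(λz. z, ∅) :: -2]; E=∅; C=[AP :: (λz. ((λx. 6) z)) :: AP]; D=∅⟩
5. ⟨S=∅; E={z↦-2}; C=[z]; D=[(∅, ∅, [(λz. ((λx. 6) z)) :: AP])]⟩
6. ⟨S=[-2]; E={z↦-2}; C=∅; D=[(∅, ∅, [(λz. ((λx. 6) z)) :: AP])]⟩
7. ⟨S=[-2]; E=∅; C=[(λz. ((λx. 6) z)) :: AP]; D=∅⟩
8. ⟨S=[clo(λz. ((λx. 6) z), ∅) :: -2]; E=∅; C=[AP]; D=∅⟩
9. ⟨S=∅; E={z↦-2}; C=[((λx. 6) z)]; D=[(∅, ∅, ∅)]⟩
10. ⟨S=∅; E={z↦-2}; C=[z :: (λx. 6) :: AP]; D=[(∅, ∅, ∅)]⟩
11. ⟨S=[-2]; E={z↦-2}; C=[(λx. 6) :: AP]; D=[(∅, ∅, ∅)]⟩
12. ⟨S=[clo(λx. 6, {z↦-2}) :: -2]; E={z↦-2}; C=[AP]; D=[(∅, ∅, ∅)]⟩
13. ⟨S=∅; E={x↦-2, z↦-2}; C=[6]; D=[(∅, {z↦-2}, ∅) :: (∅, ∅, ∅)]⟩
14. ⟨S=[6]; E={x↦-2, z↦-2}; C=∅; D=[(∅, {z↦-2}, ∅) :: (∅, ∅, ∅)]⟩
15. ⟨S=[6]; E={z↦-2}; C=∅; D=[(∅, ∅, ∅)]⟩
16. ⟨S=[6]; E=∅; C=∅; D=∅⟩
→ final value 6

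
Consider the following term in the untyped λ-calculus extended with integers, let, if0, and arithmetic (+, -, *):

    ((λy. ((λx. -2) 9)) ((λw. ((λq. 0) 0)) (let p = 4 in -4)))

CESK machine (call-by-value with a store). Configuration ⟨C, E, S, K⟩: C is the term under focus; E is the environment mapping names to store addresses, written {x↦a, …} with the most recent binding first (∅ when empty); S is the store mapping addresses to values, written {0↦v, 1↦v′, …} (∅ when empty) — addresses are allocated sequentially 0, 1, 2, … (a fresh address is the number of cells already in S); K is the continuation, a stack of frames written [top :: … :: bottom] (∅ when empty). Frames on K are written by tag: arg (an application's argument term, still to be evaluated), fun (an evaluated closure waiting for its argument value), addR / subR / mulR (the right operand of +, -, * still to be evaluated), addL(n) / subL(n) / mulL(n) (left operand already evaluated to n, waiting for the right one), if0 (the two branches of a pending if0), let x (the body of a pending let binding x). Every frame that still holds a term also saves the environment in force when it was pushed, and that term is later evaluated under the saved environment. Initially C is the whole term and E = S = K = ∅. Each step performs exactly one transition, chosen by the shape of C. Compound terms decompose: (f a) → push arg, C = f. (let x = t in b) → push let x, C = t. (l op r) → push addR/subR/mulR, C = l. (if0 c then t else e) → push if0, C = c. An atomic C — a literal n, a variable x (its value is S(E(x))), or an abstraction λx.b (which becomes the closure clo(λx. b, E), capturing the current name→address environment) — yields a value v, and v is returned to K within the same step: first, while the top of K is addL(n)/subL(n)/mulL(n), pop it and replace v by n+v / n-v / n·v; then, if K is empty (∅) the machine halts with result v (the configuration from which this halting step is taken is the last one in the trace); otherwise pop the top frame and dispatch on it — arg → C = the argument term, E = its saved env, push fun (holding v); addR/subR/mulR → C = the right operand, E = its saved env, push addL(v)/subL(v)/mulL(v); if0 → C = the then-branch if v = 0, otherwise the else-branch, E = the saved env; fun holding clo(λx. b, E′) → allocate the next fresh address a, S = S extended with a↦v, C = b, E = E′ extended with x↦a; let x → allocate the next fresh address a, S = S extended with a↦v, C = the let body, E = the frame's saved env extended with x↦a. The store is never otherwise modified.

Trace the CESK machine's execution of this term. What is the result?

Answer: -2

Machine steps:
step 0: ⟨C=((λy. ((λx. -2) 9)) ((λw. ((λq. 0) 0)) (let p = 4 in -4))); E=∅; S=∅; K=∅⟩
step 1: ⟨C=(λy. ((λx. -2) 9)); E=∅; S=∅; K=[arg]⟩
step 2: ⟨C=((λw. ((λq. 0) 0)) (let p = 4 in -4)); E=∅; S=∅; K=[fun]⟩
step 3: ⟨C=(λw. ((λq. 0) 0)); E=∅; S=∅; K=[arg :: fun]⟩
step 4: ⟨C=(let p = 4 in -4); E=∅; S=∅; K=[fun :: fun]⟩
step 5: ⟨C=4; E=∅; S=∅; K=[let p :: fun :: fun]⟩
step 6: ⟨C=-4; E={p↦0}; S={0↦4}; K=[fun :: fun]⟩
step 7: ⟨C=((λq. 0) 0); E={w↦1}; S={0↦4, 1↦-4}; K=[fun]⟩
step 8: ⟨C=(λq. 0); E={w↦1}; S={0↦4, 1↦-4}; K=[arg :: fun]⟩
step 9: ⟨C=0; E={w↦1}; S={0↦4, 1↦-4}; K=[fun :: fun]⟩
step 10: ⟨C=0; E={q↦2, w↦1}; S={0↦4, 1↦-4, 2↦0}; K=[fun]⟩
step 11: ⟨C=((λx. -2) 9); E={y↦3}; S={0↦4, 1↦-4, 2↦0, 3↦0}; K=∅⟩
step 12: ⟨C=(λx. -2); E={y↦3}; S={0↦4, 1↦-4, 2↦0, 3↦0}; K=[arg]⟩
step 13: ⟨C=9; E={y↦3}; S={0↦4, 1↦-4, 2↦0, 3↦0}; K=[fun]⟩
step 14: ⟨C=-2; E={x↦4, y↦3}; S={0↦4, 1↦-4, 2↦0, 3↦0, 4↦9}; K=∅⟩
→ final value -2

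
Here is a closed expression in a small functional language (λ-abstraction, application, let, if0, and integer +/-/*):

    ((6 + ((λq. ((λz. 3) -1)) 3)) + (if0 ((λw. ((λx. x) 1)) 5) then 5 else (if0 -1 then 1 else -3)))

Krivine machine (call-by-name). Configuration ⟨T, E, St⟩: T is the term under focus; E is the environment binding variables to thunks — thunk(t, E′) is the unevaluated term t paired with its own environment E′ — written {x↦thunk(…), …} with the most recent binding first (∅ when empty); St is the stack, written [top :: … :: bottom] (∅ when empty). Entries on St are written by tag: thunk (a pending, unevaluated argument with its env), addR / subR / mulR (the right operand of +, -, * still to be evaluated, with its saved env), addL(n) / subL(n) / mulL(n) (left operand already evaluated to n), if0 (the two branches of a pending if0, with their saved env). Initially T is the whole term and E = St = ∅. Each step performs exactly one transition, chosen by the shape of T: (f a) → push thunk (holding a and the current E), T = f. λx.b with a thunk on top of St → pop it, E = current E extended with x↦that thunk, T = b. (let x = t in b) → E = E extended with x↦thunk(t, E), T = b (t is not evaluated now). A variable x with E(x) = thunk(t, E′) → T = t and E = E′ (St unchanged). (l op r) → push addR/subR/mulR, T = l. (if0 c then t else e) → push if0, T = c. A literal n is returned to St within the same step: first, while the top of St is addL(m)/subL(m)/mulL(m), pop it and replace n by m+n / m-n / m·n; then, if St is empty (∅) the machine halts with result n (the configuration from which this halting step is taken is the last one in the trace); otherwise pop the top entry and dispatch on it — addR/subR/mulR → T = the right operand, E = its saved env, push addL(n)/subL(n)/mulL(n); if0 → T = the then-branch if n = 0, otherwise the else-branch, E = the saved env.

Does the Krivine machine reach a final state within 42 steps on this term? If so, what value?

[0] ⟨T=((6 + ((λq. ((λz. 3) -1)) 3)) + (if0 ((λw. ((λx. x) 1)) 5) then 5 else (if0 -1 then 1 else -3))); E=∅; St=∅⟩
[1] ⟨T=(6 + ((λq. ((λz. 3) -1)) 3)); E=∅; St=[addR]⟩
[2] ⟨T=6; E=∅; St=[addR :: addR]⟩
[3] ⟨T=((λq. ((λz. 3) -1)) 3); E=∅; St=[addL(6) :: addR]⟩
[4] ⟨T=(λq. ((λz. 3) -1)); E=∅; St=[thunk :: addL(6) :: addR]⟩
[5] ⟨T=((λz. 3) -1); E={q↦thunk(3, ∅)}; St=[addL(6) :: addR]⟩
[6] ⟨T=(λz. 3); E={q↦thunk(3, ∅)}; St=[thunk :: addL(6) :: addR]⟩
[7] ⟨T=3; E={z↦thunk(-1, {q↦thunk(3, ∅)}), q↦thunk(3, ∅)}; St=[addL(6) :: addR]⟩
[8] ⟨T=(if0 ((λw. ((λx. x) 1)) 5) then 5 else (if0 -1 then 1 else -3)); E=∅; St=[addL(9)]⟩
[9] ⟨T=((λw. ((λx. x) 1)) 5); E=∅; St=[if0 :: addL(9)]⟩
[10] ⟨T=(λw. ((λx. x) 1)); E=∅; St=[thunk :: if0 :: addL(9)]⟩
[11] ⟨T=((λx. x) 1); E={w↦thunk(5, ∅)}; St=[if0 :: addL(9)]⟩
[12] ⟨T=(λx. x); E={w↦thunk(5, ∅)}; St=[thunk :: if0 :: addL(9)]⟩
[13] ⟨T=x; E={x↦thunk(1, {w↦thunk(5, ∅)}), w↦thunk(5, ∅)}; St=[if0 :: addL(9)]⟩
[14] ⟨T=1; E={w↦thunk(5, ∅)}; St=[if0 :: addL(9)]⟩
[15] ⟨T=(if0 -1 then 1 else -3); E=∅; St=[addL(9)]⟩
[16] ⟨T=-1; E=∅; St=[if0 :: addL(9)]⟩
[17] ⟨T=-3; E=∅; St=[addL(9)]⟩
→ final value 6

Answer: 6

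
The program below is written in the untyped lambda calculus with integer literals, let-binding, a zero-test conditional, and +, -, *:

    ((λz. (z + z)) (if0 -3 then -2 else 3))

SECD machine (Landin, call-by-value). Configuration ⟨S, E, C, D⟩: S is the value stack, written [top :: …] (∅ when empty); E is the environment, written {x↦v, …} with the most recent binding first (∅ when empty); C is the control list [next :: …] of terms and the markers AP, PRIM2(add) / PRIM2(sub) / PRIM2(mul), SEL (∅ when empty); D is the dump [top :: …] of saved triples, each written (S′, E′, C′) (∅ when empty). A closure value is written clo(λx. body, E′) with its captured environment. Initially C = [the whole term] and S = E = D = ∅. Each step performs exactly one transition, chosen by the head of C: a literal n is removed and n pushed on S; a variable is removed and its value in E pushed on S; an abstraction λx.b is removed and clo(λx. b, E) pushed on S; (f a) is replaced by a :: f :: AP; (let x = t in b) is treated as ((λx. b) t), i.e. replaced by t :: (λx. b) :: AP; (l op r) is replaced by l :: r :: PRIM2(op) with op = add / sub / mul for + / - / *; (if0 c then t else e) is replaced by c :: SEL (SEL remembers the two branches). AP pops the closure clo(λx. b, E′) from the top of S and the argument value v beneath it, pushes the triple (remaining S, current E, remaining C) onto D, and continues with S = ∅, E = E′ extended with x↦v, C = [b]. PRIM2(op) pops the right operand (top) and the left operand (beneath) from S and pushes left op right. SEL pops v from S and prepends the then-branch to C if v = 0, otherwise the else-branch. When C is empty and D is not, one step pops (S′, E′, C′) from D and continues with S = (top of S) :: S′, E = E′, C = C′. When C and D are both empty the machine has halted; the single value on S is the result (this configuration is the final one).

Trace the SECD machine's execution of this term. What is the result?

[0] <S=∅, E=∅, C=[((λz. (z + z)) (if0 -3 then -2 else 3))], D=∅>
[1] <S=∅, E=∅, C=[(if0 -3 then -2 else 3) :: (λz. (z + z)) :: AP], D=∅>
[2] <S=∅, E=∅, C=[-3 :: SEL :: (λz. (z + z)) :: AP], D=∅>
[3] <S=[-3], E=∅, C=[SEL :: (λz. (z + z)) :: AP], D=∅>
[4] <S=∅, E=∅, C=[3 :: (λz. (z + z)) :: AP], D=∅>
[5] <S=[3], E=∅, C=[(λz. (z + z)) :: AP], D=∅>
[6] <S=[clo(λz. (z + z), ∅) :: 3], E=∅, C=[AP], D=∅>
[7] <S=∅, E={z↦3}, C=[(z + z)], D=[(∅, ∅, ∅)]>
[8] <S=∅, E={z↦3}, C=[z :: z :: PRIM2(add)], D=[(∅, ∅, ∅)]>
[9] <S=[3], E={z↦3}, C=[z :: PRIM2(add)], D=[(∅, ∅, ∅)]>
[10] <S=[3 :: 3], E={z↦3}, C=[PRIM2(add)], D=[(∅, ∅, ∅)]>
[11] <S=[6], E={z↦3}, C=∅, D=[(∅, ∅, ∅)]>
[12] <S=[6], E=∅, C=∅, D=∅>
→ final value 6

Answer: 6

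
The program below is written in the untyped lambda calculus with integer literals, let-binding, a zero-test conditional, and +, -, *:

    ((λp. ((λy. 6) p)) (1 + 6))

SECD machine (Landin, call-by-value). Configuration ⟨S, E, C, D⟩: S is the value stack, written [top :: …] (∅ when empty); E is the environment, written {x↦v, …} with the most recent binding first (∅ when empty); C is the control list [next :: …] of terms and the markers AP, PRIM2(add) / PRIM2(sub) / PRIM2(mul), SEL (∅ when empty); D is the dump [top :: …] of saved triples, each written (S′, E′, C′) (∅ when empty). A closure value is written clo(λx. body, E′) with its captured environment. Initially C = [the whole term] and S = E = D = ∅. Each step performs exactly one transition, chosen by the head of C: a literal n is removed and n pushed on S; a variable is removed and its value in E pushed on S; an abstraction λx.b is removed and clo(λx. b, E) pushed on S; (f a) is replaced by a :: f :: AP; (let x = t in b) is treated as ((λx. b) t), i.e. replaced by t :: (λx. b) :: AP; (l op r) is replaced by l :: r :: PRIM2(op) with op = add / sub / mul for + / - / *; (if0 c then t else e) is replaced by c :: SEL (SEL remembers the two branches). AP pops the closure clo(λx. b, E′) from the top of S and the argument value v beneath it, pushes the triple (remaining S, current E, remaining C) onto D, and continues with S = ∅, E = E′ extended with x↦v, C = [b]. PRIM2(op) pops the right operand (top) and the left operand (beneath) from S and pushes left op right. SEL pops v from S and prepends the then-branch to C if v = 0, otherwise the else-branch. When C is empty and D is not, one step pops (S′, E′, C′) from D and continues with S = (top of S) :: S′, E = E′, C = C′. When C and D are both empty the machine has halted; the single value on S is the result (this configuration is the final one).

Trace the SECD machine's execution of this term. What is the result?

step 0: <S=∅, E=∅, C=[((λp. ((λy. 6) p)) (1 + 6))], D=∅>
step 1: <S=∅, E=∅, C=[(1 + 6) :: (λp. ((λy. 6) p)) :: AP], D=∅>
step 2: <S=∅, E=∅, C=[1 :: 6 :: PRIM2(add) :: (λp. ((λy. 6) p)) :: AP], D=∅>
step 3: <S=[1], E=∅, C=[6 :: PRIM2(add) :: (λp. ((λy. 6) p)) :: AP], D=∅>
step 4: <S=[6 :: 1], E=∅, C=[PRIM2(add) :: (λp. ((λy. 6) p)) :: AP], D=∅>
step 5: <S=[7], E=∅, C=[(λp. ((λy. 6) p)) :: AP], D=∅>
step 6: <S=[clo(λp. ((λy. 6) p), ∅) :: 7], E=∅, C=[AP], D=∅>
step 7: <S=∅, E={p↦7}, C=[((λy. 6) p)], D=[(∅, ∅, ∅)]>
step 8: <S=∅, E={p↦7}, C=[p :: (λy. 6) :: AP], D=[(∅, ∅, ∅)]>
step 9: <S=[7], E={p↦7}, C=[(λy. 6) :: AP], D=[(∅, ∅, ∅)]>
step 10: <S=[clo(λy. 6, {p↦7}) :: 7], E={p↦7}, C=[AP], D=[(∅, ∅, ∅)]>
step 11: <S=∅, E={y↦7, p↦7}, C=[6], D=[(∅, {p↦7}, ∅) :: (∅, ∅, ∅)]>
step 12: <S=[6], E={y↦7, p↦7}, C=∅, D=[(∅, {p↦7}, ∅) :: (∅, ∅, ∅)]>
step 13: <S=[6], E={p↦7}, C=∅, D=[(∅, ∅, ∅)]>
step 14: <S=[6], E=∅, C=∅, D=∅>
→ final value 6

Answer: 6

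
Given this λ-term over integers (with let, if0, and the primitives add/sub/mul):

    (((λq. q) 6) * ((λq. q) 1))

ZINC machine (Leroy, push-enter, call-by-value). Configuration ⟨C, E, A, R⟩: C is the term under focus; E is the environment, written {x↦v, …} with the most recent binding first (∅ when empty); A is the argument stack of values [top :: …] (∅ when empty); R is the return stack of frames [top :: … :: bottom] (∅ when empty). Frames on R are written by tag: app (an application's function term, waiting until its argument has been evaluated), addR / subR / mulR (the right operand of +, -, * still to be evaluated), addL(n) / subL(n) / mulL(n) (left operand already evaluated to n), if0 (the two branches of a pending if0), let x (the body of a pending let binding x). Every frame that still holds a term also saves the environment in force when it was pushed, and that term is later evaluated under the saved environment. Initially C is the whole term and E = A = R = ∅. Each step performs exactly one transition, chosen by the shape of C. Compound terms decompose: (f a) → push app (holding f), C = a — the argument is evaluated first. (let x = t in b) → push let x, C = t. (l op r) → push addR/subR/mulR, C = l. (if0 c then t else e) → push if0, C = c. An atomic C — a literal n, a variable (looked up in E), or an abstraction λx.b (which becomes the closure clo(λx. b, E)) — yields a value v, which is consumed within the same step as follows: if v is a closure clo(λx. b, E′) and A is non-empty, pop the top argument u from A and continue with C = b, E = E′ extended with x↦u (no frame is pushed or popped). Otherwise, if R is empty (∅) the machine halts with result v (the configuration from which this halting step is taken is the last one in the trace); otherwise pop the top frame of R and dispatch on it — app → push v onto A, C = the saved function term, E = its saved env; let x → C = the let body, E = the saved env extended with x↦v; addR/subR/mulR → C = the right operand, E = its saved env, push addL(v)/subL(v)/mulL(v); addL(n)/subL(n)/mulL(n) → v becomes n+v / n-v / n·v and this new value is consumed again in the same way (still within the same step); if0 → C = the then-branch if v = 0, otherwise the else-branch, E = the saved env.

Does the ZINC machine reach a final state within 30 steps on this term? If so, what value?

Answer: 6

Derivation:
0. [C=(((λq. q) 6) * ((λq. q) 1)) | E=∅ | A=∅ | R=∅]
1. [C=((λq. q) 6) | E=∅ | A=∅ | R=[mulR]]
2. [C=6 | E=∅ | A=∅ | R=[app :: mulR]]
3. [C=(λq. q) | E=∅ | A=[6] | R=[mulR]]
4. [C=q | E={q↦6} | A=∅ | R=[mulR]]
5. [C=((λq. q) 1) | E=∅ | A=∅ | R=[mulL(6)]]
6. [C=1 | E=∅ | A=∅ | R=[app :: mulL(6)]]
7. [C=(λq. q) | E=∅ | A=[1] | R=[mulL(6)]]
8. [C=q | E={q↦1} | A=∅ | R=[mulL(6)]]
→ final value 6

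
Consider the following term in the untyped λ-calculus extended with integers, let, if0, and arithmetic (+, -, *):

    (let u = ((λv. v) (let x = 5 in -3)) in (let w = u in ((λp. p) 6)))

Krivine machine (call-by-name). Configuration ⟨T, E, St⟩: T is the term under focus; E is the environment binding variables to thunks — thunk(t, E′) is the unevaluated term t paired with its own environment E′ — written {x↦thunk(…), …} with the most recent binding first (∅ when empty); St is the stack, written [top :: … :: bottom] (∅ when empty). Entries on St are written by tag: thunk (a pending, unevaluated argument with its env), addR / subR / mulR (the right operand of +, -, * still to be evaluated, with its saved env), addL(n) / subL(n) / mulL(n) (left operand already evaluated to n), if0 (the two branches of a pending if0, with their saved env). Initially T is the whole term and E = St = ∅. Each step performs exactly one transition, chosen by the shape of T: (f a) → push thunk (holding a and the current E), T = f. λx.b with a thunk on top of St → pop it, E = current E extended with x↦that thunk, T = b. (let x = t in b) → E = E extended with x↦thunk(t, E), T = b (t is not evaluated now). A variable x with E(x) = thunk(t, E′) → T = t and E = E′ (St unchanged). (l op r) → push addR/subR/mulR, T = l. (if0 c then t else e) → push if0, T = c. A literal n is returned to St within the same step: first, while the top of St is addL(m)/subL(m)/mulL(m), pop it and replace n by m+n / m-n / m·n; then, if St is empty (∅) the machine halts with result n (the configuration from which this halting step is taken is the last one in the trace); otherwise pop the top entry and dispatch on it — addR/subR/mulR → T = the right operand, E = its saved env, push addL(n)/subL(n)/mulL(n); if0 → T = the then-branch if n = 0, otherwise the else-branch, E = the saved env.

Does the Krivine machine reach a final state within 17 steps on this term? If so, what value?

t=0: [T=(let u = ((λv. v) (let x = 5 in -3)) in (let w = u in ((λp. p) 6))) | E=∅ | St=∅]
t=1: [T=(let w = u in ((λp. p) 6)) | E={u↦thunk(((λv. v) (let x = 5 in -3)), ∅)} | St=∅]
t=2: [T=((λp. p) 6) | E={w↦thunk(u, {u↦thunk(((λv. v) (let x = 5 in -3)), ∅)}), u↦thunk(((λv. v) (let x = 5 in -3)), ∅)} | St=∅]
t=3: [T=(λp. p) | E={w↦thunk(u, {u↦thunk(((λv. v) (let x = 5 in -3)), ∅)}), u↦thunk(((λv. v) (let x = 5 in -3)), ∅)} | St=[thunk]]
t=4: [T=p | E={p↦thunk(6, {w↦thunk(u, {u↦thunk(((λv. v) (let x = 5 in -3)), ∅)}), u↦thunk(((λv. v) (let x = 5 in -3)), ∅)}), w↦thunk(u, {u↦thunk(((λv. v) (let x = 5 in -3)), ∅)}), u↦thunk(((λv. v) (let x = 5 in -3)), ∅)} | St=∅]
t=5: [T=6 | E={w↦thunk(u, {u↦thunk(((λv. v) (let x = 5 in -3)), ∅)}), u↦thunk(((λv. v) (let x = 5 in -3)), ∅)} | St=∅]
→ final value 6

Answer: 6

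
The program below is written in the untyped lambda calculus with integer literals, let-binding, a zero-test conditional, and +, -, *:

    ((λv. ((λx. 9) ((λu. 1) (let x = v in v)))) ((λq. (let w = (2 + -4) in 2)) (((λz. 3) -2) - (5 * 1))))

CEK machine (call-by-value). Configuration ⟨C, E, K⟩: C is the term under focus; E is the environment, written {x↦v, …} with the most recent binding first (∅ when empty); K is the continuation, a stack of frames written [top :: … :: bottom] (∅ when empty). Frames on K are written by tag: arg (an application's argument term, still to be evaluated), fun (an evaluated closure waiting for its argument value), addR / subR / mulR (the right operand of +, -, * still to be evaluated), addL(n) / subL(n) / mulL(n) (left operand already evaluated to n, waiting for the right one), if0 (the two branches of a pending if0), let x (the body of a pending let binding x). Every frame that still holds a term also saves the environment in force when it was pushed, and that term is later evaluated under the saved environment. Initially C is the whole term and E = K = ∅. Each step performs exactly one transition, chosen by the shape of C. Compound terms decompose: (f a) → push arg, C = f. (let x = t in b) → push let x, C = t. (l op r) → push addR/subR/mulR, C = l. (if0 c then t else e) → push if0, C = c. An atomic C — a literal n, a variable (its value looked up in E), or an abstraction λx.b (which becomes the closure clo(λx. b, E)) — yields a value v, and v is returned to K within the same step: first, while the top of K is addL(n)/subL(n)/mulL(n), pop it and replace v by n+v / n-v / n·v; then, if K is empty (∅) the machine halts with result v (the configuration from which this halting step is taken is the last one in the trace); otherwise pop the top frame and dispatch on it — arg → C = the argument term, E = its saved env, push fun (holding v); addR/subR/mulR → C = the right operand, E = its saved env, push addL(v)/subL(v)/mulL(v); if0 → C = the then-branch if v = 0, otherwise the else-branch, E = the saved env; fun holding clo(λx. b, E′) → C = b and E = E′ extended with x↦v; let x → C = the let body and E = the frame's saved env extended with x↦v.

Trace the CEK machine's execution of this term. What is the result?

Answer: 9

Machine steps:
step 0: ⟨C=((λv. ((λx. 9) ((λu. 1) (let x = v in v)))) ((λq. (let w = (2 + -4) in 2)) (((λz. 3) -2) - (5 * 1)))); E=∅; K=∅⟩
step 1: ⟨C=(λv. ((λx. 9) ((λu. 1) (let x = v in v)))); E=∅; K=[arg]⟩
step 2: ⟨C=((λq. (let w = (2 + -4) in 2)) (((λz. 3) -2) - (5 * 1))); E=∅; K=[fun]⟩
step 3: ⟨C=(λq. (let w = (2 + -4) in 2)); E=∅; K=[arg :: fun]⟩
step 4: ⟨C=(((λz. 3) -2) - (5 * 1)); E=∅; K=[fun :: fun]⟩
step 5: ⟨C=((λz. 3) -2); E=∅; K=[subR :: fun :: fun]⟩
step 6: ⟨C=(λz. 3); E=∅; K=[arg :: subR :: fun :: fun]⟩
step 7: ⟨C=-2; E=∅; K=[fun :: subR :: fun :: fun]⟩
step 8: ⟨C=3; E={z↦-2}; K=[subR :: fun :: fun]⟩
step 9: ⟨C=(5 * 1); E=∅; K=[subL(3) :: fun :: fun]⟩
step 10: ⟨C=5; E=∅; K=[mulR :: subL(3) :: fun :: fun]⟩
step 11: ⟨C=1; E=∅; K=[mulL(5) :: subL(3) :: fun :: fun]⟩
step 12: ⟨C=(let w = (2 + -4) in 2); E={q↦-2}; K=[fun]⟩
step 13: ⟨C=(2 + -4); E={q↦-2}; K=[let w :: fun]⟩
step 14: ⟨C=2; E={q↦-2}; K=[addR :: let w :: fun]⟩
step 15: ⟨C=-4; E={q↦-2}; K=[addL(2) :: let w :: fun]⟩
step 16: ⟨C=2; E={w↦-2, q↦-2}; K=[fun]⟩
step 17: ⟨C=((λx. 9) ((λu. 1) (let x = v in v))); E={v↦2}; K=∅⟩
step 18: ⟨C=(λx. 9); E={v↦2}; K=[arg]⟩
step 19: ⟨C=((λu. 1) (let x = v in v)); E={v↦2}; K=[fun]⟩
step 20: ⟨C=(λu. 1); E={v↦2}; K=[arg :: fun]⟩
step 21: ⟨C=(let x = v in v); E={v↦2}; K=[fun :: fun]⟩
step 22: ⟨C=v; E={v↦2}; K=[let x :: fun :: fun]⟩
step 23: ⟨C=v; E={x↦2, v↦2}; K=[fun :: fun]⟩
step 24: ⟨C=1; E={u↦2, v↦2}; K=[fun]⟩
step 25: ⟨C=9; E={x↦1, v↦2}; K=∅⟩
→ final value 9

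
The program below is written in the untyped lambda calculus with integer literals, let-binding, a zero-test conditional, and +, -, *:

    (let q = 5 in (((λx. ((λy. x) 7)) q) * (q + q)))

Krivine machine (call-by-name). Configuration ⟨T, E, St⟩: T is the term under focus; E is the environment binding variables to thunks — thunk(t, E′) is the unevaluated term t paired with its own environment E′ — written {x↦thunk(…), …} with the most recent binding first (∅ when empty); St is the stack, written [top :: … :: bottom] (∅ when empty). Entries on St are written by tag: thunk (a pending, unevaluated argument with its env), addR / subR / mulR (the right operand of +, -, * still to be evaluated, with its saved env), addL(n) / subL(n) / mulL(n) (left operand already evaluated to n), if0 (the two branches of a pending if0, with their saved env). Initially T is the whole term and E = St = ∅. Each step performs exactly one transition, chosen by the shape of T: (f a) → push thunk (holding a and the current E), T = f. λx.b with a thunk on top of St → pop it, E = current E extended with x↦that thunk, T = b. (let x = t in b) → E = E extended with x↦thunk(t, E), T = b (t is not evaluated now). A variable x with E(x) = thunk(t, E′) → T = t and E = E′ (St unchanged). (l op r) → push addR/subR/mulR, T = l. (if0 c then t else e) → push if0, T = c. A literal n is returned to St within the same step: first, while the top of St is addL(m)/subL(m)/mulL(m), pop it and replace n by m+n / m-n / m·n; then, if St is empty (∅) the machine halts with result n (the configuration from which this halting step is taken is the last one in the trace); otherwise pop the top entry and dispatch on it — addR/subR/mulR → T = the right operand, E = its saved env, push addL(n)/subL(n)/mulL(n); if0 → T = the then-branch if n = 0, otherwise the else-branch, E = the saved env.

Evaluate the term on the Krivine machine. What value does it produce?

Answer: 50

Derivation:
step 0: <T=(let q = 5 in (((λx. ((λy. x) 7)) q) * (q + q))), E=∅, St=∅>
step 1: <T=(((λx. ((λy. x) 7)) q) * (q + q)), E={q↦thunk(5, ∅)}, St=∅>
step 2: <T=((λx. ((λy. x) 7)) q), E={q↦thunk(5, ∅)}, St=[mulR]>
step 3: <T=(λx. ((λy. x) 7)), E={q↦thunk(5, ∅)}, St=[thunk :: mulR]>
step 4: <T=((λy. x) 7), E={x↦thunk(q, {q↦thunk(5, ∅)}), q↦thunk(5, ∅)}, St=[mulR]>
step 5: <T=(λy. x), E={x↦thunk(q, {q↦thunk(5, ∅)}), q↦thunk(5, ∅)}, St=[thunk :: mulR]>
step 6: <T=x, E={y↦thunk(7, {x↦thunk(q, {q↦thunk(5, ∅)}), q↦thunk(5, ∅)}), x↦thunk(q, {q↦thunk(5, ∅)}), q↦thunk(5, ∅)}, St=[mulR]>
step 7: <T=q, E={q↦thunk(5, ∅)}, St=[mulR]>
step 8: <T=5, E=∅, St=[mulR]>
step 9: <T=(q + q), E={q↦thunk(5, ∅)}, St=[mulL(5)]>
step 10: <T=q, E={q↦thunk(5, ∅)}, St=[addR :: mulL(5)]>
step 11: <T=5, E=∅, St=[addR :: mulL(5)]>
step 12: <T=q, E={q↦thunk(5, ∅)}, St=[addL(5) :: mulL(5)]>
step 13: <T=5, E=∅, St=[addL(5) :: mulL(5)]>
→ final value 50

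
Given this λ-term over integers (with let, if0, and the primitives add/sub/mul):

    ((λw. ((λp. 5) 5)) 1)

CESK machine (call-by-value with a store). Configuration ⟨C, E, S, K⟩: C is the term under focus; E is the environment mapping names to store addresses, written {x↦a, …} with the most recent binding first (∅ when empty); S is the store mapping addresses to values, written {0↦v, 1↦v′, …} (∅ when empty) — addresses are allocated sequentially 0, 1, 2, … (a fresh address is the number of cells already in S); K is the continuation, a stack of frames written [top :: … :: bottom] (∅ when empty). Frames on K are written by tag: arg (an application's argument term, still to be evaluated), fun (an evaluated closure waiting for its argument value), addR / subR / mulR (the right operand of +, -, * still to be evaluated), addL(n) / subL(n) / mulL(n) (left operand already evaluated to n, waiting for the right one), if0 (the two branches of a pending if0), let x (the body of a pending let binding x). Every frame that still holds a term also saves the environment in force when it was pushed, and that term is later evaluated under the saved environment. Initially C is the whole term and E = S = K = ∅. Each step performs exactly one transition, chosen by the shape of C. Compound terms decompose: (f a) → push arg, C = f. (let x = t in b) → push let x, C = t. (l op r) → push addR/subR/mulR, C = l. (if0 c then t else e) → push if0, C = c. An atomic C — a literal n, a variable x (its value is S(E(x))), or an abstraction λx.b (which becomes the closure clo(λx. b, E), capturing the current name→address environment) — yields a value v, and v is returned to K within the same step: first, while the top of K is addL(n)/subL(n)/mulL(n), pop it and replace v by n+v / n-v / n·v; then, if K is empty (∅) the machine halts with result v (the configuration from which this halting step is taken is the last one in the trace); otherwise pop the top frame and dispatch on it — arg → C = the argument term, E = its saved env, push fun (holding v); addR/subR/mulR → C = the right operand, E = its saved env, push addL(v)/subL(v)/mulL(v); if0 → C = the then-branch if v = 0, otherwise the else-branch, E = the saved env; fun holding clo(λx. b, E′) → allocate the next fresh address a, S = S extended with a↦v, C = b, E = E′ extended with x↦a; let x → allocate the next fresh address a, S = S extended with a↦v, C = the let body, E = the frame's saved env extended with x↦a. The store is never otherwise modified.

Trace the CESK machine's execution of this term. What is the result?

Answer: 5

Machine steps:
t=0: [C=((λw. ((λp. 5) 5)) 1) | E=∅ | S=∅ | K=∅]
t=1: [C=(λw. ((λp. 5) 5)) | E=∅ | S=∅ | K=[arg]]
t=2: [C=1 | E=∅ | S=∅ | K=[fun]]
t=3: [C=((λp. 5) 5) | E={w↦0} | S={0↦1} | K=∅]
t=4: [C=(λp. 5) | E={w↦0} | S={0↦1} | K=[arg]]
t=5: [C=5 | E={w↦0} | S={0↦1} | K=[fun]]
t=6: [C=5 | E={p↦1, w↦0} | S={0↦1, 1↦5} | K=∅]
→ final value 5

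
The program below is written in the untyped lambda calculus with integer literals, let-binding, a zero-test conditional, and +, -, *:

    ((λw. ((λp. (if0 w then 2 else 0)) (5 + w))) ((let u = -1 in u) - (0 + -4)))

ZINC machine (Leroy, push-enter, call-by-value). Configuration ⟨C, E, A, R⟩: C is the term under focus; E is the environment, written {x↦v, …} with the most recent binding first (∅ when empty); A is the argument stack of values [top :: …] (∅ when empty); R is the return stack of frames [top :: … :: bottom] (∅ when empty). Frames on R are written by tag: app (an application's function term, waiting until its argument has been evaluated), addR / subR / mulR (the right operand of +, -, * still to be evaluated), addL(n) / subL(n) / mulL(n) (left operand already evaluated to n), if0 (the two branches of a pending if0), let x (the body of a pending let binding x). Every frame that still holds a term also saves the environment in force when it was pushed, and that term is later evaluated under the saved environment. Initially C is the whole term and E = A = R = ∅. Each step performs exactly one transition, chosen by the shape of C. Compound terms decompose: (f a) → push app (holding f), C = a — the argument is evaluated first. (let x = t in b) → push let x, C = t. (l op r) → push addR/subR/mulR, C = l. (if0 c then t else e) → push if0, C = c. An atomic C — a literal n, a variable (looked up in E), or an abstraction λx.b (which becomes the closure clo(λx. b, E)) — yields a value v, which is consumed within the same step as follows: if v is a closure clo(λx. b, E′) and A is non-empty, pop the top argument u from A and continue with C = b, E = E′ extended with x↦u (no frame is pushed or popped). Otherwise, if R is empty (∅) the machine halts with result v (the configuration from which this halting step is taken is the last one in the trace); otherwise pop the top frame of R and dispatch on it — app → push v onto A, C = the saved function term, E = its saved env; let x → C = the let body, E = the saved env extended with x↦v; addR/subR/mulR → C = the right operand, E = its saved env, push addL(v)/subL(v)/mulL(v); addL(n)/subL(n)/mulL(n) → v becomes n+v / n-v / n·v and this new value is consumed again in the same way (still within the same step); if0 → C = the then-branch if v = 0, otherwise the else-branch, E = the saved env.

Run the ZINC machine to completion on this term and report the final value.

Answer: 0

Derivation:
0. <C=((λw. ((λp. (if0 w then 2 else 0)) (5 + w))) ((let u = -1 in u) - (0 + -4))), E=∅, A=∅, R=∅>
1. <C=((let u = -1 in u) - (0 + -4)), E=∅, A=∅, R=[app]>
2. <C=(let u = -1 in u), E=∅, A=∅, R=[subR :: app]>
3. <C=-1, E=∅, A=∅, R=[let u :: subR :: app]>
4. <C=u, E={u↦-1}, A=∅, R=[subR :: app]>
5. <C=(0 + -4), E=∅, A=∅, R=[subL(-1) :: app]>
6. <C=0, E=∅, A=∅, R=[addR :: subL(-1) :: app]>
7. <C=-4, E=∅, A=∅, R=[addL(0) :: subL(-1) :: app]>
8. <C=(λw. ((λp. (if0 w then 2 else 0)) (5 + w))), E=∅, A=[3], R=∅>
9. <C=((λp. (if0 w then 2 else 0)) (5 + w)), E={w↦3}, A=∅, R=∅>
10. <C=(5 + w), E={w↦3}, A=∅, R=[app]>
11. <C=5, E={w↦3}, A=∅, R=[addR :: app]>
12. <C=w, E={w↦3}, A=∅, R=[addL(5) :: app]>
13. <C=(λp. (if0 w then 2 else 0)), E={w↦3}, A=[8], R=∅>
14. <C=(if0 w then 2 else 0), E={p↦8, w↦3}, A=∅, R=∅>
15. <C=w, E={p↦8, w↦3}, A=∅, R=[if0]>
16. <C=0, E={p↦8, w↦3}, A=∅, R=∅>
→ final value 0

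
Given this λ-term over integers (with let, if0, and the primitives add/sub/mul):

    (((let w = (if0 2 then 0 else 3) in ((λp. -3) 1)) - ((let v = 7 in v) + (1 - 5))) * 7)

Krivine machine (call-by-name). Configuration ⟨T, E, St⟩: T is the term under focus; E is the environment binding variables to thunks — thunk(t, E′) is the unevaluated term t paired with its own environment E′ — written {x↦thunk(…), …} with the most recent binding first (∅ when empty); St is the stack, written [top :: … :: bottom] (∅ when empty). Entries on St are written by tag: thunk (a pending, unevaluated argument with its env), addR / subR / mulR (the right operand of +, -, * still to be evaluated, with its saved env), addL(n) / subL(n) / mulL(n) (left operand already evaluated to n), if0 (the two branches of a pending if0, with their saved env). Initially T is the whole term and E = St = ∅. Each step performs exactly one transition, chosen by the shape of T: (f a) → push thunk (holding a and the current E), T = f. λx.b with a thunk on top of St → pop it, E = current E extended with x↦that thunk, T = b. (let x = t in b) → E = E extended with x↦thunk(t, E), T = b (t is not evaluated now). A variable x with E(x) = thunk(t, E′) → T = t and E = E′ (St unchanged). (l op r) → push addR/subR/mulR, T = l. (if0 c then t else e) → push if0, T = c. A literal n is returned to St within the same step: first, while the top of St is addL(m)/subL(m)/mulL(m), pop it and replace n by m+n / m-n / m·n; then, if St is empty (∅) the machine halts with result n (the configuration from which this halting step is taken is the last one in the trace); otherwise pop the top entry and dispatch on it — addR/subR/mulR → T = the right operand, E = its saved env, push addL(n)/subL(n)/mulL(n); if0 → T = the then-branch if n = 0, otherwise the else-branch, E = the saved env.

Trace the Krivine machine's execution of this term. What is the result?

Answer: -42

Machine steps:
0. [T=(((let w = (if0 2 then 0 else 3) in ((λp. -3) 1)) - ((let v = 7 in v) + (1 - 5))) * 7) | E=∅ | St=∅]
1. [T=((let w = (if0 2 then 0 else 3) in ((λp. -3) 1)) - ((let v = 7 in v) + (1 - 5))) | E=∅ | St=[mulR]]
2. [T=(let w = (if0 2 then 0 else 3) in ((λp. -3) 1)) | E=∅ | St=[subR :: mulR]]
3. [T=((λp. -3) 1) | E={w↦thunk((if0 2 then 0 else 3), ∅)} | St=[subR :: mulR]]
4. [T=(λp. -3) | E={w↦thunk((if0 2 then 0 else 3), ∅)} | St=[thunk :: subR :: mulR]]
5. [T=-3 | E={p↦thunk(1, {w↦thunk((if0 2 then 0 else 3), ∅)}), w↦thunk((if0 2 then 0 else 3), ∅)} | St=[subR :: mulR]]
6. [T=((let v = 7 in v) + (1 - 5)) | E=∅ | St=[subL(-3) :: mulR]]
7. [T=(let v = 7 in v) | E=∅ | St=[addR :: subL(-3) :: mulR]]
8. [T=v | E={v↦thunk(7, ∅)} | St=[addR :: subL(-3) :: mulR]]
9. [T=7 | E=∅ | St=[addR :: subL(-3) :: mulR]]
10. [T=(1 - 5) | E=∅ | St=[addL(7) :: subL(-3) :: mulR]]
11. [T=1 | E=∅ | St=[subR :: addL(7) :: subL(-3) :: mulR]]
12. [T=5 | E=∅ | St=[subL(1) :: addL(7) :: subL(-3) :: mulR]]
13. [T=7 | E=∅ | St=[mulL(-6)]]
→ final value -42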